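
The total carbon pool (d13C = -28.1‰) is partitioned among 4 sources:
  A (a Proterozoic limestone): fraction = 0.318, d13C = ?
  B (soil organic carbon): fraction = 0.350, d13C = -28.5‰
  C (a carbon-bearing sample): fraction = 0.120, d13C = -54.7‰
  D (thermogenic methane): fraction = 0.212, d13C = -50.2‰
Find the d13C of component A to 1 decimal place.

Isotope mass balance: δ_bulk = Σ fᵢ·δᵢ.
-28.1 = 0.318×δ_A + 0.350×(-28.5) + 0.120×(-54.7) + 0.212×(-50.2)
0.318·δ_A = -28.1 − (-27.181) = -0.919
δ_A = -0.919 / 0.318 = -2.89‰

-2.9‰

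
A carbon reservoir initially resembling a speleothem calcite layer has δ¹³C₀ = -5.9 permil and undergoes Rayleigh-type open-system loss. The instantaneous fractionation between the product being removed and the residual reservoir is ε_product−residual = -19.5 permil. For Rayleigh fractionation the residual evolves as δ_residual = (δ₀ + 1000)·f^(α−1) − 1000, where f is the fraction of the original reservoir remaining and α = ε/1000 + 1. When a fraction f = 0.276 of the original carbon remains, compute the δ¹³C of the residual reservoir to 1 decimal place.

19.4 permil

Rayleigh residual: δ_res = (δ₀ + 1000)·f^(α−1) − 1000
α = ε/1000 + 1 = 0.98050, so α − 1 = -0.01950
f^(α−1) = 0.276^(-0.01950) = 1.025421
δ_res = (-5.9 + 1000) × 1.025421 − 1000 = 1019.371 − 1000 = 19.37 permil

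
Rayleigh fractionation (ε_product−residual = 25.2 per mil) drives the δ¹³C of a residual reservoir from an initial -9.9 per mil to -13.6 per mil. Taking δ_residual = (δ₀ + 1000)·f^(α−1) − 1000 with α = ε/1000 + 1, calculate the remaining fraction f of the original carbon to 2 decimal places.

0.86

α − 1 = ε/1000 = 0.0252
(δ_res + 1000)/(δ₀ + 1000) = (-13.6 + 1000)/(-9.9 + 1000) = 986.4/990.1 = 0.996263
f = 0.996263^(1/0.0252) = exp(ln(0.996263)/0.0252) = exp(-0.00374/0.0252)
f = exp(-0.1486) = 0.8619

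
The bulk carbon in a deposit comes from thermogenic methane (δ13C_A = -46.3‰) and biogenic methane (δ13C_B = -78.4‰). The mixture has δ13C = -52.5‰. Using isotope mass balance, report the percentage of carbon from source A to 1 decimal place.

δ_mix = f_A·δ_A + (1 − f_A)·δ_B  ⇒  f_A = (δ_mix − δ_B)/(δ_A − δ_B)
f_A = (-52.5 − (-78.4)) / (-46.3 − (-78.4))
f_A = 25.9 / 32.1 = 0.8069

80.7%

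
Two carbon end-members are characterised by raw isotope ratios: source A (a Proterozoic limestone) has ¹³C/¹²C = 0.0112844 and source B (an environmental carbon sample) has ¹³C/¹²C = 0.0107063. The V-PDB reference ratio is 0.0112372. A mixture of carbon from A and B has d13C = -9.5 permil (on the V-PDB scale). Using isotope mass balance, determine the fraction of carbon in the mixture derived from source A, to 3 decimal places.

0.734

δ_A = (0.0112844/0.0112372 − 1)×1000 = (1.004200 − 1)×1000 = 4.200 permil
δ_B = (0.0107063/0.0112372 − 1)×1000 = (0.952755 − 1)×1000 = -47.245 permil
f_A = (δ_mix − δ_B)/(δ_A − δ_B) = (-9.5 − (-47.245))/(4.200 − (-47.245))
f_A = 37.745 / 51.445 = 0.7337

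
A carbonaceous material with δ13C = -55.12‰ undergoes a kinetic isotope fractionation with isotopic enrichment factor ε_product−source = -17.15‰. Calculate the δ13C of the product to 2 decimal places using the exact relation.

Exactly, δ_product = (δ_source + 1000)·(ε/1000 + 1) − 1000.
δ_product = (-55.12 + 1000) × (-17.15/1000 + 1) − 1000
δ_product = -71.325‰

-71.32‰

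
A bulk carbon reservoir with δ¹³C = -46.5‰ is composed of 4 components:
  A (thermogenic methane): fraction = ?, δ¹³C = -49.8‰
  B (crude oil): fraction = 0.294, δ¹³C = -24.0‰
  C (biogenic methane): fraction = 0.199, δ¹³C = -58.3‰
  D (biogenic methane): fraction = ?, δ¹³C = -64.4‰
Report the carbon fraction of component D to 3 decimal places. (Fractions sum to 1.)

0.178

Let f_D and f_A be the unknown fractions; fractions sum to 1 so f_D + f_A = 0.507.
Mass balance: Σ fᵢ·δᵢ = δ_bulk ⇒ f_D·(-64.4) + f_A·(-49.8) = -46.5 − (-18.658) = -27.842
Substitute f_A = 0.507 − f_D:
f_D·(-64.4 − -49.8) = -27.842 − 0.507×(-49.8) = -2.594
f_D = -2.594 / -14.6 = 0.1777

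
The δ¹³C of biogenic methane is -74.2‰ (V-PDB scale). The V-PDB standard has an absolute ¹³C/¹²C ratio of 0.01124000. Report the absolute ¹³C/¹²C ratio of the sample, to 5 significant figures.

R_sample = R_standard × (δ¹³C/1000 + 1)
R_sample = 0.01124000 × (-74.2/1000 + 1) = 0.01124000 × 0.925800
R_sample = 0.0104060

0.010406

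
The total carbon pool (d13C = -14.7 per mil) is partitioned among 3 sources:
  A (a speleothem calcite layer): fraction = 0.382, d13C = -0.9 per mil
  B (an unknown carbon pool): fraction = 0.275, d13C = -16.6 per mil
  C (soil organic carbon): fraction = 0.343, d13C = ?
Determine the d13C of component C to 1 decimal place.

Isotope mass balance: δ_bulk = Σ fᵢ·δᵢ.
-14.7 = 0.382×(-0.9) + 0.275×(-16.6) + 0.343×δ_C
0.343·δ_C = -14.7 − (-4.909) = -9.791
δ_C = -9.791 / 0.343 = -28.55 per mil

-28.5 per mil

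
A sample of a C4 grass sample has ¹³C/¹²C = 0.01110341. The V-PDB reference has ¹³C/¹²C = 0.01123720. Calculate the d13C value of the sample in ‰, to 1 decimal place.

-11.9‰

d13C = (R_sample / R_standard − 1) × 1000
R_sample / R_standard = 0.01110341 / 0.01123720 = 0.988094
d13C = (0.988094 − 1) × 1000 = -11.91‰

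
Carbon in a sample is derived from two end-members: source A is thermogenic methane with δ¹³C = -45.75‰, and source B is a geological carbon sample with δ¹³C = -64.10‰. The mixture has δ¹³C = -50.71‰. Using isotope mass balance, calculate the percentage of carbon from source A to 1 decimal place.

δ_mix = f_A·δ_A + (1 − f_A)·δ_B  ⇒  f_A = (δ_mix − δ_B)/(δ_A − δ_B)
f_A = (-50.71 − (-64.10)) / (-45.75 − (-64.10))
f_A = 13.39 / 18.35 = 0.7297

73.0%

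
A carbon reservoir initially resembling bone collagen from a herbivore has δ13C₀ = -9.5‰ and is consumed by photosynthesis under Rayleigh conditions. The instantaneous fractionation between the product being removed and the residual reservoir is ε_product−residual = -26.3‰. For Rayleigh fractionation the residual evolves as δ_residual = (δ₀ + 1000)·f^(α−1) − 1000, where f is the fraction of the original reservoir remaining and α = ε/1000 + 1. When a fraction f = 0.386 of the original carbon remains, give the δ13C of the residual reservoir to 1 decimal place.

Rayleigh residual: δ_res = (δ₀ + 1000)·f^(α−1) − 1000
α = ε/1000 + 1 = 0.97370, so α − 1 = -0.02630
f^(α−1) = 0.386^(-0.02630) = 1.025351
δ_res = (-9.5 + 1000) × 1.025351 − 1000 = 1015.611 − 1000 = 15.61‰

15.6‰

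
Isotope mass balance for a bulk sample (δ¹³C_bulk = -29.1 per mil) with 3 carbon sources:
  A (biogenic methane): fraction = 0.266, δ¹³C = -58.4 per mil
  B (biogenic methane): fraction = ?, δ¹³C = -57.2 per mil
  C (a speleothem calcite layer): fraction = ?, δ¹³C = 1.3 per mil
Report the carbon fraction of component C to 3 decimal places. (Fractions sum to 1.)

Let f_C and f_B be the unknown fractions; fractions sum to 1 so f_C + f_B = 0.734.
Mass balance: Σ fᵢ·δᵢ = δ_bulk ⇒ f_C·(1.3) + f_B·(-57.2) = -29.1 − (-15.534) = -13.566
Substitute f_B = 0.734 − f_C:
f_C·(1.3 − -57.2) = -13.566 − 0.734×(-57.2) = 28.419
f_C = 28.419 / 58.5 = 0.4858

0.486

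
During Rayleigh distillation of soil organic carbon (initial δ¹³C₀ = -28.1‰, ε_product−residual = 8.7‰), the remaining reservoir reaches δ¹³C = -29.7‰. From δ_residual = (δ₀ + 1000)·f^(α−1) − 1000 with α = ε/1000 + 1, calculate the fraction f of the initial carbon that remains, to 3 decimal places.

α − 1 = ε/1000 = 0.0087
(δ_res + 1000)/(δ₀ + 1000) = (-29.7 + 1000)/(-28.1 + 1000) = 970.3/971.9 = 0.998354
f = 0.998354^(1/0.0087) = exp(ln(0.998354)/0.0087) = exp(-0.00165/0.0087)
f = exp(-0.1894) = 0.8275

0.827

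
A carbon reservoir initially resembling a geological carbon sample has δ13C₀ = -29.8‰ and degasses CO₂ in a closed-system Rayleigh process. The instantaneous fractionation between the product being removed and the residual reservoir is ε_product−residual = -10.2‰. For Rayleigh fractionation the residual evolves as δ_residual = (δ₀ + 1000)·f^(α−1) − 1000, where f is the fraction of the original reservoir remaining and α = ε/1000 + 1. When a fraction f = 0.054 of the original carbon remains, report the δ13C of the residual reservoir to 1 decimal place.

-0.5‰

Rayleigh residual: δ_res = (δ₀ + 1000)·f^(α−1) − 1000
α = ε/1000 + 1 = 0.98980, so α − 1 = -0.01020
f^(α−1) = 0.054^(-0.01020) = 1.030219
δ_res = (-29.8 + 1000) × 1.030219 − 1000 = 999.519 − 1000 = -0.48‰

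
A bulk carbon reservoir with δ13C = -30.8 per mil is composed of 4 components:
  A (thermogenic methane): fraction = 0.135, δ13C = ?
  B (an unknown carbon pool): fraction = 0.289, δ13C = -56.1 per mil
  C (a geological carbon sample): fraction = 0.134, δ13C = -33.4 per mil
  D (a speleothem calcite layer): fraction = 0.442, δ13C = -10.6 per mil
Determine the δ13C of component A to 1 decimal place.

-40.2 per mil

Isotope mass balance: δ_bulk = Σ fᵢ·δᵢ.
-30.8 = 0.135×δ_A + 0.289×(-56.1) + 0.134×(-33.4) + 0.442×(-10.6)
0.135·δ_A = -30.8 − (-25.374) = -5.426
δ_A = -5.426 / 0.135 = -40.19 per mil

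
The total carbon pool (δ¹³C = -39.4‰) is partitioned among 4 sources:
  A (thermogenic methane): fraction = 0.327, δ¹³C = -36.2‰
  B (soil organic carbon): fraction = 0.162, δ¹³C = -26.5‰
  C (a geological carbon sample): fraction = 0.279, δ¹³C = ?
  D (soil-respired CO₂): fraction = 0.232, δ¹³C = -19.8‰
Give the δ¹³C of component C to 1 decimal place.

Isotope mass balance: δ_bulk = Σ fᵢ·δᵢ.
-39.4 = 0.327×(-36.2) + 0.162×(-26.5) + 0.279×δ_C + 0.232×(-19.8)
0.279·δ_C = -39.4 − (-20.724) = -18.676
δ_C = -18.676 / 0.279 = -66.94‰

-66.9‰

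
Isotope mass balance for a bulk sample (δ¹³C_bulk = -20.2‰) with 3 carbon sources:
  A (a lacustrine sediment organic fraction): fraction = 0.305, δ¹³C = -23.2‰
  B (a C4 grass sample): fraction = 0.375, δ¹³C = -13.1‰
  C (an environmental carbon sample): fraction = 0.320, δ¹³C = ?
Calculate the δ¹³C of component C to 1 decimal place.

-25.7‰

Isotope mass balance: δ_bulk = Σ fᵢ·δᵢ.
-20.2 = 0.305×(-23.2) + 0.375×(-13.1) + 0.320×δ_C
0.320·δ_C = -20.2 − (-11.988) = -8.212
δ_C = -8.212 / 0.320 = -25.66‰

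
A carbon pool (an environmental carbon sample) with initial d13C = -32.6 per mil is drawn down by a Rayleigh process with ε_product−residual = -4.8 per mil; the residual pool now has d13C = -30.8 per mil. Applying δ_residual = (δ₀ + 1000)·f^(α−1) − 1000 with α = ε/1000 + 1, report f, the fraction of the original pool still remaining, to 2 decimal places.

0.68

α − 1 = ε/1000 = -0.0048
(δ_res + 1000)/(δ₀ + 1000) = (-30.8 + 1000)/(-32.6 + 1000) = 969.2/967.4 = 1.001861
f = 1.001861^(1/-0.0048) = exp(ln(1.001861)/-0.0048) = exp(0.00186/-0.0048)
f = exp(-0.3873) = 0.6789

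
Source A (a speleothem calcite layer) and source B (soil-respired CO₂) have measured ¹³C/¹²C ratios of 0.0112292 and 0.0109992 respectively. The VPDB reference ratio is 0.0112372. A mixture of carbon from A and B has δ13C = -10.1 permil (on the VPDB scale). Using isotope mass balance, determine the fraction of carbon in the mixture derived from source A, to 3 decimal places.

0.541

δ_A = (0.0112292/0.0112372 − 1)×1000 = (0.999288 − 1)×1000 = -0.712 permil
δ_B = (0.0109992/0.0112372 − 1)×1000 = (0.978820 − 1)×1000 = -21.180 permil
f_A = (δ_mix − δ_B)/(δ_A − δ_B) = (-10.1 − (-21.180))/(-0.712 − (-21.180))
f_A = 11.080 / 20.468 = 0.5413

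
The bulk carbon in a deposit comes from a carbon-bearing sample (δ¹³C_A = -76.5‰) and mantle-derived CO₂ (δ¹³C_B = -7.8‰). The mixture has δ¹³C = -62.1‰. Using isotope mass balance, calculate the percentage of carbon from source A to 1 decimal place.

δ_mix = f_A·δ_A + (1 − f_A)·δ_B  ⇒  f_A = (δ_mix − δ_B)/(δ_A − δ_B)
f_A = (-62.1 − (-7.8)) / (-76.5 − (-7.8))
f_A = -54.3 / -68.7 = 0.7904

79.0%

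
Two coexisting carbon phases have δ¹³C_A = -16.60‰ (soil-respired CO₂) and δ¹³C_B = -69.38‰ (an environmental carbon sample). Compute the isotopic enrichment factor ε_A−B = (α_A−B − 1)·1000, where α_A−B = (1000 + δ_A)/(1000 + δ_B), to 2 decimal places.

α_A−B = (1000 + -16.60) / (1000 + -69.38) = 983.40 / 930.62 = 1.056715
ε_A−B = (1.056715 − 1) × 1000 = 56.715‰
(The approximation ε ≈ δ_A − δ_B would give 52.78‰.)

56.71‰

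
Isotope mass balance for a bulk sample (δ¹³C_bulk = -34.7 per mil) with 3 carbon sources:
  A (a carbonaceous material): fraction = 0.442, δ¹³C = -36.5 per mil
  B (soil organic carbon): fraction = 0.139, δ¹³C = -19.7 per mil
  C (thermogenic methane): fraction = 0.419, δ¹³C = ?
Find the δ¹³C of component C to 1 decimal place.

Isotope mass balance: δ_bulk = Σ fᵢ·δᵢ.
-34.7 = 0.442×(-36.5) + 0.139×(-19.7) + 0.419×δ_C
0.419·δ_C = -34.7 − (-18.871) = -15.829
δ_C = -15.829 / 0.419 = -37.78 per mil

-37.8 per mil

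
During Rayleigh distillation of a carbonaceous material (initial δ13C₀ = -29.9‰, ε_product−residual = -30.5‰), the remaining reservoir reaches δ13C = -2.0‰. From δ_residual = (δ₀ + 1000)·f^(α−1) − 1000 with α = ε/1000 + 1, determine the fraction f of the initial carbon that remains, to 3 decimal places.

α − 1 = ε/1000 = -0.0305
(δ_res + 1000)/(δ₀ + 1000) = (-2.0 + 1000)/(-29.9 + 1000) = 998.0/970.1 = 1.028760
f = 1.028760^(1/-0.0305) = exp(ln(1.028760)/-0.0305) = exp(0.02835/-0.0305)
f = exp(-0.9296) = 0.3947

0.395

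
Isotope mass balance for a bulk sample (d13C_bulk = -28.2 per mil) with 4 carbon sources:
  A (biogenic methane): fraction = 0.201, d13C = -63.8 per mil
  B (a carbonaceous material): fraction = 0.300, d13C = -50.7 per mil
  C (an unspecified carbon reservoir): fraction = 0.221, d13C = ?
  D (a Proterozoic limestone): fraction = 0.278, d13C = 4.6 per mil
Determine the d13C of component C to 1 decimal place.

-6.5 per mil

Isotope mass balance: δ_bulk = Σ fᵢ·δᵢ.
-28.2 = 0.201×(-63.8) + 0.300×(-50.7) + 0.221×δ_C + 0.278×(4.6)
0.221·δ_C = -28.2 − (-26.755) = -1.445
δ_C = -1.445 / 0.221 = -6.54 per mil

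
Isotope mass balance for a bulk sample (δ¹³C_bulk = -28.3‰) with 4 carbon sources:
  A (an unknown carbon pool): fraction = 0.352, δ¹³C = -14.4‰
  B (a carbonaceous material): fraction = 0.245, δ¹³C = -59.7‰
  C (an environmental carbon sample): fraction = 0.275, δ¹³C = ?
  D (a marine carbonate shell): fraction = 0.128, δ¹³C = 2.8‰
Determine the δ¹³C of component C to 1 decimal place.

-32.6‰

Isotope mass balance: δ_bulk = Σ fᵢ·δᵢ.
-28.3 = 0.352×(-14.4) + 0.245×(-59.7) + 0.275×δ_C + 0.128×(2.8)
0.275·δ_C = -28.3 − (-19.337) = -8.963
δ_C = -8.963 / 0.275 = -32.59‰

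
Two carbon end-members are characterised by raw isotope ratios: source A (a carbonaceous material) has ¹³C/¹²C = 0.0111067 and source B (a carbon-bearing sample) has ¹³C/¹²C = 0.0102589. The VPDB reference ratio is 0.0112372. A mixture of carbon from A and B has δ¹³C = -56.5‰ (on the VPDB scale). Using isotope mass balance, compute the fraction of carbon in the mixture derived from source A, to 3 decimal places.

0.405

δ_A = (0.0111067/0.0112372 − 1)×1000 = (0.988387 − 1)×1000 = -11.613‰
δ_B = (0.0102589/0.0112372 − 1)×1000 = (0.912941 − 1)×1000 = -87.059‰
f_A = (δ_mix − δ_B)/(δ_A − δ_B) = (-56.5 − (-87.059))/(-11.613 − (-87.059))
f_A = 30.559 / 75.446 = 0.4050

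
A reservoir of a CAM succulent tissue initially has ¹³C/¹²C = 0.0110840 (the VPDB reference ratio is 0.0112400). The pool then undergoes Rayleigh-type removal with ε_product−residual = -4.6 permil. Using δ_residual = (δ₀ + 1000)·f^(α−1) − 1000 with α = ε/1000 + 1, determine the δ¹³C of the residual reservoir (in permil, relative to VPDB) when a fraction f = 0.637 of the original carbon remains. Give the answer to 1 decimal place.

δ₀ = (0.0110840/0.0112400 − 1)×1000 = (0.986121 − 1)×1000 = -13.879 permil
α − 1 = ε/1000 = -0.0046
f^(α−1) = 0.637^(-0.0046) = 1.002077
δ_res = (-13.879 + 1000) × 1.002077 − 1000 = 988.169 − 1000 = -11.83 permil

-11.8 permil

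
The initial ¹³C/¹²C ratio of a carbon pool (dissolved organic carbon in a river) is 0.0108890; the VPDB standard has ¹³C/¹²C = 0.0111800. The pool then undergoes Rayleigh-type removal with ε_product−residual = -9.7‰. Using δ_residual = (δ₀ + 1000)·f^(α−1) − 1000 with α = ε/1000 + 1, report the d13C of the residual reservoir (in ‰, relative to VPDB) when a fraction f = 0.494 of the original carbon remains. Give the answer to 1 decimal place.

δ₀ = (0.0108890/0.0111800 − 1)×1000 = (0.973971 − 1)×1000 = -26.029‰
α − 1 = ε/1000 = -0.0097
f^(α−1) = 0.494^(-0.0097) = 1.006864
δ_res = (-26.029 + 1000) × 1.006864 − 1000 = 980.657 − 1000 = -19.34‰

-19.3‰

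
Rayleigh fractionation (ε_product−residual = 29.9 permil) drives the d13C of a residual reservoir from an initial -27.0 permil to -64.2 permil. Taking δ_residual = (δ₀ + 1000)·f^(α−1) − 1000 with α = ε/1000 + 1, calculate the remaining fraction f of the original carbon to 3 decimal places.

α − 1 = ε/1000 = 0.0299
(δ_res + 1000)/(δ₀ + 1000) = (-64.2 + 1000)/(-27.0 + 1000) = 935.8/973.0 = 0.961768
f = 0.961768^(1/0.0299) = exp(ln(0.961768)/0.0299) = exp(-0.03898/0.0299)
f = exp(-1.3038) = 0.2715

0.272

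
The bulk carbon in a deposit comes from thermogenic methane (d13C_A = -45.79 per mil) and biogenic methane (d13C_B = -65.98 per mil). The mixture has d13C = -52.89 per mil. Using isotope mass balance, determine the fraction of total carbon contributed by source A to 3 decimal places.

0.648

δ_mix = f_A·δ_A + (1 − f_A)·δ_B  ⇒  f_A = (δ_mix − δ_B)/(δ_A − δ_B)
f_A = (-52.89 − (-65.98)) / (-45.79 − (-65.98))
f_A = 13.09 / 20.19 = 0.6483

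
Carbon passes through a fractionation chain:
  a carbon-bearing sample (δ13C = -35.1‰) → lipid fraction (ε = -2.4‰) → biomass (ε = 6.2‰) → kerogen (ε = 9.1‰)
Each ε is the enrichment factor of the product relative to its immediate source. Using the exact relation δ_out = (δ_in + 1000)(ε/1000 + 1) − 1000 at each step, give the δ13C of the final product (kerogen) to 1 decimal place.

step 1: δ = (-35.10 + 1000)·(-2.4/1000 + 1) − 1000 = -37.42‰
step 2: δ = (-37.42 + 1000)·(6.2/1000 + 1) − 1000 = -31.45‰
step 3: δ = (-31.45 + 1000)·(9.1/1000 + 1) − 1000 = -22.63‰

-22.6‰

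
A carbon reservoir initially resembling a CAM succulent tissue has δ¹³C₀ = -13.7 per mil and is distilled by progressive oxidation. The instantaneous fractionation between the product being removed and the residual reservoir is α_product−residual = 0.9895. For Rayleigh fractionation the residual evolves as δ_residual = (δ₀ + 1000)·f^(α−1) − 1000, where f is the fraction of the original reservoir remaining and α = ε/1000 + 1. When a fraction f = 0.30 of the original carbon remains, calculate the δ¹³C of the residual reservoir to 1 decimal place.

Rayleigh residual: δ_res = (δ₀ + 1000)·f^(α−1) − 1000
α − 1 = -0.01050
f^(α−1) = 0.30^(-0.01050) = 1.012722
δ_res = (-13.7 + 1000) × 1.012722 − 1000 = 998.848 − 1000 = -1.15 per mil

-1.2 per mil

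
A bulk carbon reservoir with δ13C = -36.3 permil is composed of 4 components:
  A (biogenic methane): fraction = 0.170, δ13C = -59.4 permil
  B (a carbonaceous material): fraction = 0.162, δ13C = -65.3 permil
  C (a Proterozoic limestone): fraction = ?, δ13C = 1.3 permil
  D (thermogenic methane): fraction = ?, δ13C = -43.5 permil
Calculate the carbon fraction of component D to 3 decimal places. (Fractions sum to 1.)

Let f_D and f_C be the unknown fractions; fractions sum to 1 so f_D + f_C = 0.668.
Mass balance: Σ fᵢ·δᵢ = δ_bulk ⇒ f_D·(-43.5) + f_C·(1.3) = -36.3 − (-20.677) = -15.623
Substitute f_C = 0.668 − f_D:
f_D·(-43.5 − 1.3) = -15.623 − 0.668×(1.3) = -16.492
f_D = -16.492 / -44.8 = 0.3681

0.368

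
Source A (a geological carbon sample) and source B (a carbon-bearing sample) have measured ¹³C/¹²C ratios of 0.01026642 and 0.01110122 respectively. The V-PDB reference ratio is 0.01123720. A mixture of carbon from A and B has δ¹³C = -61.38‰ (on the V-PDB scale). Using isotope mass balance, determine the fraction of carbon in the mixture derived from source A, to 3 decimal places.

δ_A = (0.01026642/0.01123720 − 1)×1000 = (0.913610 − 1)×1000 = -86.390‰
δ_B = (0.01110122/0.01123720 − 1)×1000 = (0.987899 − 1)×1000 = -12.101‰
f_A = (δ_mix − δ_B)/(δ_A − δ_B) = (-61.38 − (-12.101))/(-86.390 − (-12.101))
f_A = -49.279 / -74.289 = 0.6633

0.663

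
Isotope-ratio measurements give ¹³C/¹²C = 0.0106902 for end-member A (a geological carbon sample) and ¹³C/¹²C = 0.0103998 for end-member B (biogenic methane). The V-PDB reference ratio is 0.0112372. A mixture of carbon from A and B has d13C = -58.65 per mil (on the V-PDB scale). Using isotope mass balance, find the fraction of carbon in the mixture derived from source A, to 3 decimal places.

0.614

δ_A = (0.0106902/0.0112372 − 1)×1000 = (0.951322 − 1)×1000 = -48.678 per mil
δ_B = (0.0103998/0.0112372 − 1)×1000 = (0.925480 − 1)×1000 = -74.520 per mil
f_A = (δ_mix − δ_B)/(δ_A − δ_B) = (-58.65 − (-74.520))/(-48.678 − (-74.520))
f_A = 15.870 / 25.843 = 0.6141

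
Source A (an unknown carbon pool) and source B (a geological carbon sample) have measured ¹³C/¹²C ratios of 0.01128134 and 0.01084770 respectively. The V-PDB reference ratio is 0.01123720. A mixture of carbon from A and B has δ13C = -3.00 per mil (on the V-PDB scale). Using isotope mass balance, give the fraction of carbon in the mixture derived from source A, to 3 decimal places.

δ_A = (0.01128134/0.01123720 − 1)×1000 = (1.003928 − 1)×1000 = 3.928 per mil
δ_B = (0.01084770/0.01123720 − 1)×1000 = (0.965338 − 1)×1000 = -34.662 per mil
f_A = (δ_mix − δ_B)/(δ_A − δ_B) = (-3.00 − (-34.662))/(3.928 − (-34.662))
f_A = 31.662 / 38.590 = 0.8205

0.820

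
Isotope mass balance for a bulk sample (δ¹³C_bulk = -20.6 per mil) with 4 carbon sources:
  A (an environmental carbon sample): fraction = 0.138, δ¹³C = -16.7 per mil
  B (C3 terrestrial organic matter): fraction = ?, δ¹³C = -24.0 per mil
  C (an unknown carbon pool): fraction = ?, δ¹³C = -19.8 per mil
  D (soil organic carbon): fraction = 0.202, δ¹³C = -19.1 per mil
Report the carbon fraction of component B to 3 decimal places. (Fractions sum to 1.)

Let f_B and f_C be the unknown fractions; fractions sum to 1 so f_B + f_C = 0.660.
Mass balance: Σ fᵢ·δᵢ = δ_bulk ⇒ f_B·(-24.0) + f_C·(-19.8) = -20.6 − (-6.163) = -14.437
Substitute f_C = 0.660 − f_B:
f_B·(-24.0 − -19.8) = -14.437 − 0.660×(-19.8) = -1.369
f_B = -1.369 / -4.2 = 0.3260

0.326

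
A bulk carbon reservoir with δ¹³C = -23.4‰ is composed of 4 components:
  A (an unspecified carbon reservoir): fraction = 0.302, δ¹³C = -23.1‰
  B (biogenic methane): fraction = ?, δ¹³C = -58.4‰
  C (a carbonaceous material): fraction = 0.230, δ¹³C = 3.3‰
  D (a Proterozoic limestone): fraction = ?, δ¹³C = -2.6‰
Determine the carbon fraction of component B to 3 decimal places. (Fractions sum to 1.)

0.286

Let f_B and f_D be the unknown fractions; fractions sum to 1 so f_B + f_D = 0.468.
Mass balance: Σ fᵢ·δᵢ = δ_bulk ⇒ f_B·(-58.4) + f_D·(-2.6) = -23.4 − (-6.217) = -17.183
Substitute f_D = 0.468 − f_B:
f_B·(-58.4 − -2.6) = -17.183 − 0.468×(-2.6) = -15.966
f_B = -15.966 / -55.8 = 0.2861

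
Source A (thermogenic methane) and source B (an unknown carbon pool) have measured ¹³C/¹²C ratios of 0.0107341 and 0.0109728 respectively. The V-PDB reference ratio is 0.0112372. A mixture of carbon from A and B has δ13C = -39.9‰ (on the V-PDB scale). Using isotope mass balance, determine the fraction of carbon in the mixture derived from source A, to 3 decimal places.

δ_A = (0.0107341/0.0112372 − 1)×1000 = (0.955229 − 1)×1000 = -44.771‰
δ_B = (0.0109728/0.0112372 − 1)×1000 = (0.976471 − 1)×1000 = -23.529‰
f_A = (δ_mix − δ_B)/(δ_A − δ_B) = (-39.9 − (-23.529))/(-44.771 − (-23.529))
f_A = -16.371 / -21.242 = 0.7707

0.771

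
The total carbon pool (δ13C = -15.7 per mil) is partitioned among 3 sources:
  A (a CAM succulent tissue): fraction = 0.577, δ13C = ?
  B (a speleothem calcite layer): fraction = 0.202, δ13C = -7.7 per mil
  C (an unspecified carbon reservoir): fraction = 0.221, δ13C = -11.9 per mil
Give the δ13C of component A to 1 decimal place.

-20.0 per mil

Isotope mass balance: δ_bulk = Σ fᵢ·δᵢ.
-15.7 = 0.577×δ_A + 0.202×(-7.7) + 0.221×(-11.9)
0.577·δ_A = -15.7 − (-4.185) = -11.515
δ_A = -11.515 / 0.577 = -19.96 per mil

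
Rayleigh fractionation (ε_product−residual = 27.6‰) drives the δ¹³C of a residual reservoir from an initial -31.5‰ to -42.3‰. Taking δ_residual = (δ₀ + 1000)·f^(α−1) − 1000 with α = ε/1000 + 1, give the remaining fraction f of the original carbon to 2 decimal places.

0.67

α − 1 = ε/1000 = 0.0276
(δ_res + 1000)/(δ₀ + 1000) = (-42.3 + 1000)/(-31.5 + 1000) = 957.7/968.5 = 0.988849
f = 0.988849^(1/0.0276) = exp(ln(0.988849)/0.0276) = exp(-0.01121/0.0276)
f = exp(-0.4063) = 0.6661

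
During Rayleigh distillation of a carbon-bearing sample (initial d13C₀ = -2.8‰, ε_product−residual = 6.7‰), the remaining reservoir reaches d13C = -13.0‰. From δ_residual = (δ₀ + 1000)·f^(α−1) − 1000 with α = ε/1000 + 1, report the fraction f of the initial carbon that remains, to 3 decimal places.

0.216

α − 1 = ε/1000 = 0.0067
(δ_res + 1000)/(δ₀ + 1000) = (-13.0 + 1000)/(-2.8 + 1000) = 987.0/997.2 = 0.989771
f = 0.989771^(1/0.0067) = exp(ln(0.989771)/0.0067) = exp(-0.01028/0.0067)
f = exp(-1.5345) = 0.2156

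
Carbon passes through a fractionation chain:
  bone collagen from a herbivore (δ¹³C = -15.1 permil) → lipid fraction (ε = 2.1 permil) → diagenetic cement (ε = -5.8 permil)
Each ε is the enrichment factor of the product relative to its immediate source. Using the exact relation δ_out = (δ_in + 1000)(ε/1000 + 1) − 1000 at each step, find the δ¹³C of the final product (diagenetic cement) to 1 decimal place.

step 1: δ = (-15.10 + 1000)·(2.1/1000 + 1) − 1000 = -13.03 permil
step 2: δ = (-13.03 + 1000)·(-5.8/1000 + 1) − 1000 = -18.76 permil

-18.8 permil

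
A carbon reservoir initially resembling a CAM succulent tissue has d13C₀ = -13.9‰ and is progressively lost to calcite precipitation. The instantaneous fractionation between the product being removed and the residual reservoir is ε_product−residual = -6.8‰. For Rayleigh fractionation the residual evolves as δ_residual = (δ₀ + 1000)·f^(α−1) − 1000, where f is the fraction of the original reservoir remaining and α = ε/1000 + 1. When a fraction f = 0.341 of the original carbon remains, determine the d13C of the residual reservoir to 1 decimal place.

Rayleigh residual: δ_res = (δ₀ + 1000)·f^(α−1) − 1000
α = ε/1000 + 1 = 0.99320, so α − 1 = -0.00680
f^(α−1) = 0.341^(-0.00680) = 1.007343
δ_res = (-13.9 + 1000) × 1.007343 − 1000 = 993.341 − 1000 = -6.66‰

-6.7‰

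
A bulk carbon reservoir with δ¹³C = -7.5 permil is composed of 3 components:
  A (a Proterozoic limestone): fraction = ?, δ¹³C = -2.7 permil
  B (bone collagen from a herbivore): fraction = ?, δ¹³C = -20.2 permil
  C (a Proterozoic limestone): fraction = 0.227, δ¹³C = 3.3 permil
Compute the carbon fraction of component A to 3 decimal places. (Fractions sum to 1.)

Let f_A and f_B be the unknown fractions; fractions sum to 1 so f_A + f_B = 0.773.
Mass balance: Σ fᵢ·δᵢ = δ_bulk ⇒ f_A·(-2.7) + f_B·(-20.2) = -7.5 − (0.749) = -8.249
Substitute f_B = 0.773 − f_A:
f_A·(-2.7 − -20.2) = -8.249 − 0.773×(-20.2) = 7.365
f_A = 7.365 / 17.5 = 0.4209

0.421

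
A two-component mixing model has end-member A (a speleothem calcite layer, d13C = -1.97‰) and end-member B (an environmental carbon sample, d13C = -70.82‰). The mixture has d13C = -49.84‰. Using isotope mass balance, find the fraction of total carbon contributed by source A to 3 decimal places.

0.305

δ_mix = f_A·δ_A + (1 − f_A)·δ_B  ⇒  f_A = (δ_mix − δ_B)/(δ_A − δ_B)
f_A = (-49.84 − (-70.82)) / (-1.97 − (-70.82))
f_A = 20.98 / 68.85 = 0.3047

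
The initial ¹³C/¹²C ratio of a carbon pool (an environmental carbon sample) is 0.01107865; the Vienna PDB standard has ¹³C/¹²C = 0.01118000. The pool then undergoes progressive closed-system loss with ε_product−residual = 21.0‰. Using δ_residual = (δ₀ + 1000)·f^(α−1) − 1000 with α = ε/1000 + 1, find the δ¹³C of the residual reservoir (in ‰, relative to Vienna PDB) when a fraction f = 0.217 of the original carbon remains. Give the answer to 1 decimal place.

-40.4‰

δ₀ = (0.01107865/0.01118000 − 1)×1000 = (0.990935 − 1)×1000 = -9.065‰
α − 1 = ε/1000 = 0.0210
f^(α−1) = 0.217^(0.0210) = 0.968424
δ_res = (-9.065 + 1000) × 0.968424 − 1000 = 959.645 − 1000 = -40.35‰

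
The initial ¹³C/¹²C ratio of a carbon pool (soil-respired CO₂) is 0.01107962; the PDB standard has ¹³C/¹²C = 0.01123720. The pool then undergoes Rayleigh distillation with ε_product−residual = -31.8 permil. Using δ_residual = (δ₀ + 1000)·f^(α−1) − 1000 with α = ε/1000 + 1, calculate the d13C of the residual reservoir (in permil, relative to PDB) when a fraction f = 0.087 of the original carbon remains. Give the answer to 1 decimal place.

65.6 permil

δ₀ = (0.01107962/0.01123720 − 1)×1000 = (0.985977 − 1)×1000 = -14.023 permil
α − 1 = ε/1000 = -0.0318
f^(α−1) = 0.087^(-0.0318) = 1.080745
δ_res = (-14.023 + 1000) × 1.080745 − 1000 = 1065.590 − 1000 = 65.59 permil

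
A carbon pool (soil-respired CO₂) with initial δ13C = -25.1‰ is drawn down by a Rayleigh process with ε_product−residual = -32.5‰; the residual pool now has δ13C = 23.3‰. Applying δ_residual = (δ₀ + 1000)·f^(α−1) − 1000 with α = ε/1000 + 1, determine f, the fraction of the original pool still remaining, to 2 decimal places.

0.23

α − 1 = ε/1000 = -0.0325
(δ_res + 1000)/(δ₀ + 1000) = (23.3 + 1000)/(-25.1 + 1000) = 1023.3/974.9 = 1.049646
f = 1.049646^(1/-0.0325) = exp(ln(1.049646)/-0.0325) = exp(0.04845/-0.0325)
f = exp(-1.4909) = 0.2252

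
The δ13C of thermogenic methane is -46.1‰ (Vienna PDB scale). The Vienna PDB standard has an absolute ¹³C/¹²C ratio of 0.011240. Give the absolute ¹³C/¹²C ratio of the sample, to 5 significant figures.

R_sample = R_standard × (δ13C/1000 + 1)
R_sample = 0.011240 × (-46.1/1000 + 1) = 0.011240 × 0.953900
R_sample = 0.0107218

0.010722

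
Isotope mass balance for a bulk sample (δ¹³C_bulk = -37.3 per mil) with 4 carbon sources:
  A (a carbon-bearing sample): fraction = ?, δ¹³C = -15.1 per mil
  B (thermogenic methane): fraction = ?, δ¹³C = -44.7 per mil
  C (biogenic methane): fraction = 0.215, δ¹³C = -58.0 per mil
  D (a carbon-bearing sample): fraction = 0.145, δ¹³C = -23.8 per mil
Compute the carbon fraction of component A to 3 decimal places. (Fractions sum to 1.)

0.244

Let f_A and f_B be the unknown fractions; fractions sum to 1 so f_A + f_B = 0.640.
Mass balance: Σ fᵢ·δᵢ = δ_bulk ⇒ f_A·(-15.1) + f_B·(-44.7) = -37.3 − (-15.921) = -21.379
Substitute f_B = 0.640 − f_A:
f_A·(-15.1 − -44.7) = -21.379 − 0.640×(-44.7) = 7.229
f_A = 7.229 / 29.6 = 0.2442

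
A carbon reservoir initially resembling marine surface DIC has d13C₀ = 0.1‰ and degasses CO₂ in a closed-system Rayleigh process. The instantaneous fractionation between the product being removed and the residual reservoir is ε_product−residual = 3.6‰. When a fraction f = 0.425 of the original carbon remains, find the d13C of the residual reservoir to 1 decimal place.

Rayleigh residual: δ_res = (δ₀ + 1000)·f^(α−1) − 1000
α = ε/1000 + 1 = 1.00360, so α − 1 = 0.00360
f^(α−1) = 0.425^(0.00360) = 0.996924
δ_res = (0.1 + 1000) × 0.996924 − 1000 = 997.024 − 1000 = -2.98‰

-3.0‰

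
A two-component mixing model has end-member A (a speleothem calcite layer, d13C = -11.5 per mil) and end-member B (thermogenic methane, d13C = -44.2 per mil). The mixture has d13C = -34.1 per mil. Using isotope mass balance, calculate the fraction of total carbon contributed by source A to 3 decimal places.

0.309

δ_mix = f_A·δ_A + (1 − f_A)·δ_B  ⇒  f_A = (δ_mix − δ_B)/(δ_A − δ_B)
f_A = (-34.1 − (-44.2)) / (-11.5 − (-44.2))
f_A = 10.1 / 32.7 = 0.3089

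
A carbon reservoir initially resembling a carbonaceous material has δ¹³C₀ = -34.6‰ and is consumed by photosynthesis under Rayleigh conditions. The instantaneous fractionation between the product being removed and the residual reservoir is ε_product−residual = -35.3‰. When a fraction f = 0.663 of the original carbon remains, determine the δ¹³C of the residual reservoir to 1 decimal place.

Rayleigh residual: δ_res = (δ₀ + 1000)·f^(α−1) − 1000
α = ε/1000 + 1 = 0.96470, so α − 1 = -0.03530
f^(α−1) = 0.663^(-0.03530) = 1.014613
δ_res = (-34.6 + 1000) × 1.014613 − 1000 = 979.508 − 1000 = -20.49‰

-20.5‰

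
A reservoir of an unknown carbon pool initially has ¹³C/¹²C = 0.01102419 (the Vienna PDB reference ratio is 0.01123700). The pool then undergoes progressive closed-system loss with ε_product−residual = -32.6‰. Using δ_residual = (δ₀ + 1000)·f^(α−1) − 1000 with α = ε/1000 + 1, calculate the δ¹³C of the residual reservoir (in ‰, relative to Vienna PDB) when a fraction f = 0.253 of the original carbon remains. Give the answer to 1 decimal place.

δ₀ = (0.01102419/0.01123700 − 1)×1000 = (0.981062 − 1)×1000 = -18.938‰
α − 1 = ε/1000 = -0.0326
f^(α−1) = 0.253^(-0.0326) = 1.045823
δ_res = (-18.938 + 1000) × 1.045823 − 1000 = 1026.017 − 1000 = 26.02‰

26.0‰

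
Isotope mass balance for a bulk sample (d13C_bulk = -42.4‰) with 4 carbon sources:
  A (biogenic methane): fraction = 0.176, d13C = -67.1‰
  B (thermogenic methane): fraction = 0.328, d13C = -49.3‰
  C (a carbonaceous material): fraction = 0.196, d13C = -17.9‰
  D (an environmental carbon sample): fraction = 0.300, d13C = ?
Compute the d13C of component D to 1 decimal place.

Isotope mass balance: δ_bulk = Σ fᵢ·δᵢ.
-42.4 = 0.176×(-67.1) + 0.328×(-49.3) + 0.196×(-17.9) + 0.300×δ_D
0.300·δ_D = -42.4 − (-31.488) = -10.912
δ_D = -10.912 / 0.300 = -36.37‰

-36.4‰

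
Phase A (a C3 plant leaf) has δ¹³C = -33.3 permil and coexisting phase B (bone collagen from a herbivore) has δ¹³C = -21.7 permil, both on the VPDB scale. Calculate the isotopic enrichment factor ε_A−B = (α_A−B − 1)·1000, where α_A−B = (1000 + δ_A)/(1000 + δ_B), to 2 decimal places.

-11.86 permil

α_A−B = (1000 + -33.3) / (1000 + -21.7) = 966.7 / 978.3 = 0.988143
ε_A−B = (0.988143 − 1) × 1000 = -11.857 permil
(The approximation ε ≈ δ_A − δ_B would give -11.6 permil.)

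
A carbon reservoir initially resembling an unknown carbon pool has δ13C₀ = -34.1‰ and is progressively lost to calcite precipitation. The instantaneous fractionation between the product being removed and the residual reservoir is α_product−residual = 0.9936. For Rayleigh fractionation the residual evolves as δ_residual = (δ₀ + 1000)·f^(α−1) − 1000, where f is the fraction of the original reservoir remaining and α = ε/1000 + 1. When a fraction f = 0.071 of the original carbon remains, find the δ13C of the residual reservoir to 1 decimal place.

-17.6‰

Rayleigh residual: δ_res = (δ₀ + 1000)·f^(α−1) − 1000
α − 1 = -0.00640
f^(α−1) = 0.071^(-0.00640) = 1.017073
δ_res = (-34.1 + 1000) × 1.017073 − 1000 = 982.390 − 1000 = -17.61‰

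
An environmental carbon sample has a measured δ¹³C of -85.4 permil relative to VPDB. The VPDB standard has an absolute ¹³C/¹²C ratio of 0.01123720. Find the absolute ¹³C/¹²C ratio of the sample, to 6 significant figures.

R_sample = R_standard × (δ¹³C/1000 + 1)
R_sample = 0.01123720 × (-85.4/1000 + 1) = 0.01123720 × 0.914600
R_sample = 0.0102775

0.0102775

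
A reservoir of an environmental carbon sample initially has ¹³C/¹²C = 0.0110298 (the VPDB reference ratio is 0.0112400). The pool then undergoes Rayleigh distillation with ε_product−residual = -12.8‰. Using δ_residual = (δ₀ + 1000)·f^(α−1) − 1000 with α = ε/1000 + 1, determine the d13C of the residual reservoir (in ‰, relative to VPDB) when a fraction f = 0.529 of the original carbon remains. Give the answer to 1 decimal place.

-10.7‰

δ₀ = (0.0110298/0.0112400 − 1)×1000 = (0.981299 − 1)×1000 = -18.701‰
α − 1 = ε/1000 = -0.0128
f^(α−1) = 0.529^(-0.0128) = 1.008184
δ_res = (-18.701 + 1000) × 1.008184 − 1000 = 989.330 − 1000 = -10.67‰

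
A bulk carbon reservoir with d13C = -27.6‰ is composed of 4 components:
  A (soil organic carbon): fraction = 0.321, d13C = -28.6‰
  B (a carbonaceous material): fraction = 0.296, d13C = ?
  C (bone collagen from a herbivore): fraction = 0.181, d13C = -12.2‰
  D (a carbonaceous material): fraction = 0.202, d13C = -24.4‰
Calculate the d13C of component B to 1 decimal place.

-38.1‰

Isotope mass balance: δ_bulk = Σ fᵢ·δᵢ.
-27.6 = 0.321×(-28.6) + 0.296×δ_B + 0.181×(-12.2) + 0.202×(-24.4)
0.296·δ_B = -27.6 − (-16.318) = -11.282
δ_B = -11.282 / 0.296 = -38.12‰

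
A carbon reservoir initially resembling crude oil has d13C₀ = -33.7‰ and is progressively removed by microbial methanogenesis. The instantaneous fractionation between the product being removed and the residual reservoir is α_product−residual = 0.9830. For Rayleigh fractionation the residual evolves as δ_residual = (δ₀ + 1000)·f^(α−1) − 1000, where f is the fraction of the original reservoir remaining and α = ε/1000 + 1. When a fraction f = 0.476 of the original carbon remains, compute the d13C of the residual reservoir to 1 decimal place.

Rayleigh residual: δ_res = (δ₀ + 1000)·f^(α−1) − 1000
α − 1 = -0.01700
f^(α−1) = 0.476^(-0.01700) = 1.012700
δ_res = (-33.7 + 1000) × 1.012700 − 1000 = 978.572 − 1000 = -21.43‰

-21.4‰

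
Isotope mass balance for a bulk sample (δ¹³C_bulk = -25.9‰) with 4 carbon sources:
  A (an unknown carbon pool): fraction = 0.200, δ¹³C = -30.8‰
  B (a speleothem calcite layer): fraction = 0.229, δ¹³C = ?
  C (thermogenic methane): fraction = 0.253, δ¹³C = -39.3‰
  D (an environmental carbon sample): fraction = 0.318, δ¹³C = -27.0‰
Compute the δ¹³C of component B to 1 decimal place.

-5.3‰

Isotope mass balance: δ_bulk = Σ fᵢ·δᵢ.
-25.9 = 0.200×(-30.8) + 0.229×δ_B + 0.253×(-39.3) + 0.318×(-27.0)
0.229·δ_B = -25.9 − (-24.689) = -1.211
δ_B = -1.211 / 0.229 = -5.29‰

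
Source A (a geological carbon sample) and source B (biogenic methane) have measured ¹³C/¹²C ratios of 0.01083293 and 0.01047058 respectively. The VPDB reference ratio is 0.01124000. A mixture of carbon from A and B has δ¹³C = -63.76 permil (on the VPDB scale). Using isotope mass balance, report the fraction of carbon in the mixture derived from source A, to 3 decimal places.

0.146

δ_A = (0.01083293/0.01124000 − 1)×1000 = (0.963784 − 1)×1000 = -36.216 permil
δ_B = (0.01047058/0.01124000 − 1)×1000 = (0.931546 − 1)×1000 = -68.454 permil
f_A = (δ_mix − δ_B)/(δ_A − δ_B) = (-63.76 − (-68.454))/(-36.216 − (-68.454))
f_A = 4.694 / 32.238 = 0.1456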